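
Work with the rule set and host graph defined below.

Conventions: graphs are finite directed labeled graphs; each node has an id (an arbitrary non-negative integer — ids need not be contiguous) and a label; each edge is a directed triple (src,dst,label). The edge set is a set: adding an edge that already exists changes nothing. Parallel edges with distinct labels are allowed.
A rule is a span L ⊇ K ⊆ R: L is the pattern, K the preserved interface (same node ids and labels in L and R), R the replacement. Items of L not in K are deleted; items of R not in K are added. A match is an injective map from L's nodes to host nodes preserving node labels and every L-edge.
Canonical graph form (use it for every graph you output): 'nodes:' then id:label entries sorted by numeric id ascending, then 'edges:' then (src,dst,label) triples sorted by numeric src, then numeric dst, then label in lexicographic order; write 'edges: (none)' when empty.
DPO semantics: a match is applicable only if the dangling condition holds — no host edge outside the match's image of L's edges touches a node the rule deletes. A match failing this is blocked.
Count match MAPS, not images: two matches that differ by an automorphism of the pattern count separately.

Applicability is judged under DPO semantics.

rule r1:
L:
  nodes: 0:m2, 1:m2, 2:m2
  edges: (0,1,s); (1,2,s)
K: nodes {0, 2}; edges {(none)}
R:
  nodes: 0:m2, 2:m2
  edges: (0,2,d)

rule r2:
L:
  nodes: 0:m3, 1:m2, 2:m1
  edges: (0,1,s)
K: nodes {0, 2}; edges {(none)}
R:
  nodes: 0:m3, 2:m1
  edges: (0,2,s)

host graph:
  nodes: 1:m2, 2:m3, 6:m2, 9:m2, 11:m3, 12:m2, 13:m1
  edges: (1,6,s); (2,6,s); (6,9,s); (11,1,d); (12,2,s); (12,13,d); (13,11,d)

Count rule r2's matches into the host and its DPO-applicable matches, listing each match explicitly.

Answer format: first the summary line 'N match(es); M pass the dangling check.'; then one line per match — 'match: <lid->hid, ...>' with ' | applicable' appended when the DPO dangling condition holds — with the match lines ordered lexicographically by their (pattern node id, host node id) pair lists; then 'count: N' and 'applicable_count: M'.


1 match(es); 0 pass the dangling check.
match: 0->2, 1->6, 2->13
count: 1
applicable_count: 0


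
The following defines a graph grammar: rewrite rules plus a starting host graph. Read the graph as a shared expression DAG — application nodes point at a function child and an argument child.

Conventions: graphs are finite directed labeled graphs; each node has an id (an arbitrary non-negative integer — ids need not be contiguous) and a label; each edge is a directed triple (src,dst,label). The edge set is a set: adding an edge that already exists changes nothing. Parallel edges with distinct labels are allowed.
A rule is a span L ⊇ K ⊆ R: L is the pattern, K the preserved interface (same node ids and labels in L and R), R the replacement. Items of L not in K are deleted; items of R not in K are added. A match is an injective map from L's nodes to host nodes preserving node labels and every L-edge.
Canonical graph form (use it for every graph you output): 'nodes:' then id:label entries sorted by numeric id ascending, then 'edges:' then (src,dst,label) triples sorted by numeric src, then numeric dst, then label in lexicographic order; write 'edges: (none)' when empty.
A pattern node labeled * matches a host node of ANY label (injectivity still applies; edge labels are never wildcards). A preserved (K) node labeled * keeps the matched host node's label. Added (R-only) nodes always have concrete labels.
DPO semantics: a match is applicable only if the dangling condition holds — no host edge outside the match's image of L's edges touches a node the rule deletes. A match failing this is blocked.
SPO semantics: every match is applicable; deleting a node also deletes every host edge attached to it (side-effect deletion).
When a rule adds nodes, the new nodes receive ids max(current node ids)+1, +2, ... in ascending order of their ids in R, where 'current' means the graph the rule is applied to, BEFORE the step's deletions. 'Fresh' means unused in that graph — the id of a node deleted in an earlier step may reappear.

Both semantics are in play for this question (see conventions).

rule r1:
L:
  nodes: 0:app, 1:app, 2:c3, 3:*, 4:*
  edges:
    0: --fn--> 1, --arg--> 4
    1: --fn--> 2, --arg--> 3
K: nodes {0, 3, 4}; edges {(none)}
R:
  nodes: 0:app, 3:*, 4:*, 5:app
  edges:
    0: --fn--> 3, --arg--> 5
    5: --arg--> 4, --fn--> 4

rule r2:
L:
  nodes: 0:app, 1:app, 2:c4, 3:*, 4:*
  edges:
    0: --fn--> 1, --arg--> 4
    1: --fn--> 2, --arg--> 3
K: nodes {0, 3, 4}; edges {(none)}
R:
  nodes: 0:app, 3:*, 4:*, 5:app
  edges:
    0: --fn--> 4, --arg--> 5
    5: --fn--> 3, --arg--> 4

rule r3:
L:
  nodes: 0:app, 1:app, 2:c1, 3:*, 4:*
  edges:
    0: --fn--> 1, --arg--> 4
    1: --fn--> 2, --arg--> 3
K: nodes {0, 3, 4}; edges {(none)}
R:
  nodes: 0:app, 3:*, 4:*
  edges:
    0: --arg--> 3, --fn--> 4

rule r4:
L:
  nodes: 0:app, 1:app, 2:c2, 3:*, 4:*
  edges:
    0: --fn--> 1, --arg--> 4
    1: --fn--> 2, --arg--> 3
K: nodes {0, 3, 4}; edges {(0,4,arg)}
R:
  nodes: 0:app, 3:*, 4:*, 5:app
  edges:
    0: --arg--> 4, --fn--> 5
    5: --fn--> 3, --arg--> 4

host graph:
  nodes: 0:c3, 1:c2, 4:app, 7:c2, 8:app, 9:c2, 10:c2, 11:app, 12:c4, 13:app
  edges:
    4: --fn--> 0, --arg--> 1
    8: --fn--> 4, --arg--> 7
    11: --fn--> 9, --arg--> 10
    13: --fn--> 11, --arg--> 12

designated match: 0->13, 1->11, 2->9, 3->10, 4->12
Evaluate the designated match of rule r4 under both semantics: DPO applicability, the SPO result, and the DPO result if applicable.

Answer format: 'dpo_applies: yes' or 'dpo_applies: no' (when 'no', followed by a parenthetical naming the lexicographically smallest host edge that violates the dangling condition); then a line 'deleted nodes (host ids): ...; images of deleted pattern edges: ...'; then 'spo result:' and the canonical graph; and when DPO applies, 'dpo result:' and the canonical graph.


dpo_applies: yes
deleted nodes (host ids): 9, 11; images of deleted pattern edges: (11,9,fn); (11,10,arg); (13,11,fn)
spo result:
nodes: 0:c3, 1:c2, 4:app, 7:c2, 8:app, 10:c2, 12:c4, 13:app, 14:app
edges: (4,0,fn); (4,1,arg); (8,4,fn); (8,7,arg); (13,12,arg); (13,14,fn); (14,10,fn); (14,12,arg)
dpo result:
nodes: 0:c3, 1:c2, 4:app, 7:c2, 8:app, 10:c2, 12:c4, 13:app, 14:app
edges: (4,0,fn); (4,1,arg); (8,4,fn); (8,7,arg); (13,12,arg); (13,14,fn); (14,10,fn); (14,12,arg)


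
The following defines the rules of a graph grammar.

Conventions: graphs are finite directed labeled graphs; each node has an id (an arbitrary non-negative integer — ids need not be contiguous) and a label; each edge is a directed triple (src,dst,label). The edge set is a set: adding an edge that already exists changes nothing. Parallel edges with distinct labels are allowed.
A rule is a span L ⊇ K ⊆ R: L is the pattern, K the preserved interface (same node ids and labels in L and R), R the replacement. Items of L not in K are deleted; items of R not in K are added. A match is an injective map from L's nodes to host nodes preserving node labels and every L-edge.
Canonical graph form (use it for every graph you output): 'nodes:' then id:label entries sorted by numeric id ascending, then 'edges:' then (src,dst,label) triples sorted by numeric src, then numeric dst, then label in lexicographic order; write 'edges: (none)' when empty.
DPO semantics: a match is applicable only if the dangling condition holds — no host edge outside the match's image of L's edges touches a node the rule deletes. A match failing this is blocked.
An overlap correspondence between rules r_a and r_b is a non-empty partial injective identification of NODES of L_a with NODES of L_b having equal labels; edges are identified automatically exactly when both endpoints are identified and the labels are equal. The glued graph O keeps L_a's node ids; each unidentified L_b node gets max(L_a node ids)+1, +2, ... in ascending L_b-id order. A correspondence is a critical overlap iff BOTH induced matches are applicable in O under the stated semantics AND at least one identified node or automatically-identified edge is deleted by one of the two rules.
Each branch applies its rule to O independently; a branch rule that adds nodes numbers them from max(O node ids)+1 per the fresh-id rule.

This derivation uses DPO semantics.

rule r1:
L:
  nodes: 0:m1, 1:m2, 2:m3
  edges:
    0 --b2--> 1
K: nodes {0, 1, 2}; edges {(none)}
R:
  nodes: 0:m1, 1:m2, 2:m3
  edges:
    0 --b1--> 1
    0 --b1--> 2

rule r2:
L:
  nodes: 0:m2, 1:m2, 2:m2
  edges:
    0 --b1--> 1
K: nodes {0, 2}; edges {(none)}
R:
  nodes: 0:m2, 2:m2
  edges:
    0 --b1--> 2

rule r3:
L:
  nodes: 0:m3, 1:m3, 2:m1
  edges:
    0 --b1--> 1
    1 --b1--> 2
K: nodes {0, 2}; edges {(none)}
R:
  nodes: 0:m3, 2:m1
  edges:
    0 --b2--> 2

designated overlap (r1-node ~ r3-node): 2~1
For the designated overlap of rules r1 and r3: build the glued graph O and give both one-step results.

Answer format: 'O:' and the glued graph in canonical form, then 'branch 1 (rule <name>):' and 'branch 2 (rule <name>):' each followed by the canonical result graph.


O:
nodes: 0:m1, 1:m2, 2:m3, 3:m3, 4:m1
edges: (0,1,b2); (2,4,b1); (3,2,b1)
branch 1 (rule r1):
nodes: 0:m1, 1:m2, 2:m3, 3:m3, 4:m1
edges: (0,1,b1); (0,2,b1); (2,4,b1); (3,2,b1)
branch 2 (rule r3):
nodes: 0:m1, 1:m2, 3:m3, 4:m1
edges: (0,1,b2); (3,4,b2)


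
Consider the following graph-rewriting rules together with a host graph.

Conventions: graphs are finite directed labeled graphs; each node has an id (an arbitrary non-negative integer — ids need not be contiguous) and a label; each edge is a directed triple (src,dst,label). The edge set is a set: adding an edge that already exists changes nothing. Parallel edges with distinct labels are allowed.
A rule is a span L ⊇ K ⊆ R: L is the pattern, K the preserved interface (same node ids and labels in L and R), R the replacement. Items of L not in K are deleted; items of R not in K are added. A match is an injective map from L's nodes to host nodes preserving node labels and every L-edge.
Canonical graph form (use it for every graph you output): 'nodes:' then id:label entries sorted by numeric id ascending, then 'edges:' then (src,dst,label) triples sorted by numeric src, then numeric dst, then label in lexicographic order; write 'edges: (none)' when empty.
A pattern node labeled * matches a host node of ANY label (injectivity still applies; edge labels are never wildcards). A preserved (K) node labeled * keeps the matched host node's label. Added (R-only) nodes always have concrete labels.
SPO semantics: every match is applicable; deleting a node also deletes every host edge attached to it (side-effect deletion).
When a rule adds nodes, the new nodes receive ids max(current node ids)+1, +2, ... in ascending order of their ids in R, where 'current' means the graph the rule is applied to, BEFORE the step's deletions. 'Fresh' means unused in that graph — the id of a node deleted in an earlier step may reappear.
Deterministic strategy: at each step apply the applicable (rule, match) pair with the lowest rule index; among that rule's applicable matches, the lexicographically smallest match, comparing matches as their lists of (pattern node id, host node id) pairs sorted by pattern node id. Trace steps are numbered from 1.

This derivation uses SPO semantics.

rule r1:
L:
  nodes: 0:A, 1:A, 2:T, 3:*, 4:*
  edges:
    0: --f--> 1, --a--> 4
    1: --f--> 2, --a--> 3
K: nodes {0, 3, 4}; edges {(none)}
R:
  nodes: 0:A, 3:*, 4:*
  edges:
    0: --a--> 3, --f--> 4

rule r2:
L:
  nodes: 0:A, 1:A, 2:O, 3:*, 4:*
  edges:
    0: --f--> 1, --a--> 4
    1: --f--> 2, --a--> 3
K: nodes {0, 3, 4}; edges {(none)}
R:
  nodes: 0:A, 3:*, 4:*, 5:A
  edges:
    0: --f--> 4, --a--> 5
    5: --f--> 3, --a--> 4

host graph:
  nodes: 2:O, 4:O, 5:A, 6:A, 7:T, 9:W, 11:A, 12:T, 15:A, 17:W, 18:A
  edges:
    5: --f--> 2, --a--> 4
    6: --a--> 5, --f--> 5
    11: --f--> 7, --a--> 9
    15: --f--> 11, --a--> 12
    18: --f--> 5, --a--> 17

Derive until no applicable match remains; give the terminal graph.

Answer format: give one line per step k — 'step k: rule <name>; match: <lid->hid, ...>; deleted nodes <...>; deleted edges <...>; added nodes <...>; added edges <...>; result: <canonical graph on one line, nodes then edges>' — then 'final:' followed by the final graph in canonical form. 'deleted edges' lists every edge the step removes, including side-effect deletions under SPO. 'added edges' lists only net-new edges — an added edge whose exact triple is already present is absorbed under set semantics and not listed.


step 1: rule r1; match: 0->15, 1->11, 2->7, 3->9, 4->12; deleted nodes 7, 11; deleted edges (11,7,f); (11,9,a); (15,11,f); (15,12,a); added nodes (none); added edges (15,9,a); (15,12,f); result: nodes: 2:O, 4:O, 5:A, 6:A, 9:W, 12:T, 15:A, 17:W, 18:A edges: (5,2,f); (5,4,a); (6,5,a); (6,5,f); (15,9,a); (15,12,f); (18,5,f); (18,17,a)
step 2: rule r2; match: 0->18, 1->5, 2->2, 3->4, 4->17; deleted nodes 2, 5; deleted edges (5,2,f); (5,4,a); (6,5,a); (6,5,f); (18,5,f); (18,17,a); added nodes 19; added edges (18,17,f); (18,19,a); (19,4,f); (19,17,a); result: nodes: 4:O, 6:A, 9:W, 12:T, 15:A, 17:W, 18:A, 19:A edges: (15,9,a); (15,12,f); (18,17,f); (18,19,a); (19,4,f); (19,17,a)
final:
nodes: 4:O, 6:A, 9:W, 12:T, 15:A, 17:W, 18:A, 19:A
edges: (15,9,a); (15,12,f); (18,17,f); (18,19,a); (19,4,f); (19,17,a)


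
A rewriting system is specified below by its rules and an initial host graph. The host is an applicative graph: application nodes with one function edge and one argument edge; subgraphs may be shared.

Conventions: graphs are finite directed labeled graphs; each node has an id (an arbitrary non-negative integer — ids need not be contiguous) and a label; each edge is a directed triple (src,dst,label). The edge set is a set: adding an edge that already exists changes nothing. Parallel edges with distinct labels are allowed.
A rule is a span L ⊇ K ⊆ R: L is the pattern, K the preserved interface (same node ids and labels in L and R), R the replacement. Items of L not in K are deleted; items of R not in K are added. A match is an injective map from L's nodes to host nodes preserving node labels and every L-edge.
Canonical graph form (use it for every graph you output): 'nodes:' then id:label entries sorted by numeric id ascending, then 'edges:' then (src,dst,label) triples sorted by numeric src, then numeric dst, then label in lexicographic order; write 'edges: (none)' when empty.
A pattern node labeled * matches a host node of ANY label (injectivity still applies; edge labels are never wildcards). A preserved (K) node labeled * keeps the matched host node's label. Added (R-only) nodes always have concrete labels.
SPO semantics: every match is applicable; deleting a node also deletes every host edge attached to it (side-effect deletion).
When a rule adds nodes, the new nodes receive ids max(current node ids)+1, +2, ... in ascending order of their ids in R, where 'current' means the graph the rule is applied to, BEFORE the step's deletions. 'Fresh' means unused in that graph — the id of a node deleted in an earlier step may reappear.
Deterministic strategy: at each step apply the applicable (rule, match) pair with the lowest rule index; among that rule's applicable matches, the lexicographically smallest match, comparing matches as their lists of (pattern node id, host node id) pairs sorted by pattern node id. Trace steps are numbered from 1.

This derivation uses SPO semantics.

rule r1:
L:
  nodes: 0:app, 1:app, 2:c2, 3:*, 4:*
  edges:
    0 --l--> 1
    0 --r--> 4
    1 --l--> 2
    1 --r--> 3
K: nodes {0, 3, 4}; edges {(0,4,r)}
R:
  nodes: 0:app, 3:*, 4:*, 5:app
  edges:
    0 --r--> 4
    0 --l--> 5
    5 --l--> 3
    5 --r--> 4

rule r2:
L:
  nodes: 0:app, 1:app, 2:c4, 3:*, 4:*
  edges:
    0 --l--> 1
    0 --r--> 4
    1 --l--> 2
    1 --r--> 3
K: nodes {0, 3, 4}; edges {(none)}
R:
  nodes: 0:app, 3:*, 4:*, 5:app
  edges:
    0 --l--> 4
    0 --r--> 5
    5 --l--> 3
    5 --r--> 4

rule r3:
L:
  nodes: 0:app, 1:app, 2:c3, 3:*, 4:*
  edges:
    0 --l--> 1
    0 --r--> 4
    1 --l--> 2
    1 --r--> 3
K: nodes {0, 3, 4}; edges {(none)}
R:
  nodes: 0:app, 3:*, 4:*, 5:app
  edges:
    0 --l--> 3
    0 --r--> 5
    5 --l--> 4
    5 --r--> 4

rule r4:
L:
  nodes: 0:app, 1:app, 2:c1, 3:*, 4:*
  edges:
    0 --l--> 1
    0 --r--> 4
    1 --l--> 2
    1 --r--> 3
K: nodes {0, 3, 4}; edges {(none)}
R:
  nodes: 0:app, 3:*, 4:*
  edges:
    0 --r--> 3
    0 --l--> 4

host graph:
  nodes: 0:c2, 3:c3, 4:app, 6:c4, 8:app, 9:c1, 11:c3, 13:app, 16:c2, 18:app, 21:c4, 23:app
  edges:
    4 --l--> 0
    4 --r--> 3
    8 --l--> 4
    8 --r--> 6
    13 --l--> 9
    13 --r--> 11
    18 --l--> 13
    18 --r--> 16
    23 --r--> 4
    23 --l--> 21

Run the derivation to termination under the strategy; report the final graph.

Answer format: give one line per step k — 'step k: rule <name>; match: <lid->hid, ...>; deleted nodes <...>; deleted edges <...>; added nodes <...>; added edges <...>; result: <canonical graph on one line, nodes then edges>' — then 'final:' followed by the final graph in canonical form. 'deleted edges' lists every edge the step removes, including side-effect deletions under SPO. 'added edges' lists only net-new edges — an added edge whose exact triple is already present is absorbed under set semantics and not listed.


step 1: rule r1; match: 0->8, 1->4, 2->0, 3->3, 4->6; deleted nodes 0, 4; deleted edges (4,0,l); (4,3,r); (8,4,l); (23,4,r); added nodes 24; added edges (8,24,l); (24,3,l); (24,6,r); result: nodes: 3:c3, 6:c4, 8:app, 9:c1, 11:c3, 13:app, 16:c2, 18:app, 21:c4, 23:app, 24:app edges: (8,6,r); (8,24,l); (13,9,l); (13,11,r); (18,13,l); (18,16,r); (23,21,l); (24,3,l); (24,6,r)
step 2: rule r4; match: 0->18, 1->13, 2->9, 3->11, 4->16; deleted nodes 9, 13; deleted edges (13,9,l); (13,11,r); (18,13,l); (18,16,r); added nodes (none); added edges (18,11,r); (18,16,l); result: nodes: 3:c3, 6:c4, 8:app, 11:c3, 16:c2, 18:app, 21:c4, 23:app, 24:app edges: (8,6,r); (8,24,l); (18,11,r); (18,16,l); (23,21,l); (24,3,l); (24,6,r)
final:
nodes: 3:c3, 6:c4, 8:app, 11:c3, 16:c2, 18:app, 21:c4, 23:app, 24:app
edges: (8,6,r); (8,24,l); (18,11,r); (18,16,l); (23,21,l); (24,3,l); (24,6,r)


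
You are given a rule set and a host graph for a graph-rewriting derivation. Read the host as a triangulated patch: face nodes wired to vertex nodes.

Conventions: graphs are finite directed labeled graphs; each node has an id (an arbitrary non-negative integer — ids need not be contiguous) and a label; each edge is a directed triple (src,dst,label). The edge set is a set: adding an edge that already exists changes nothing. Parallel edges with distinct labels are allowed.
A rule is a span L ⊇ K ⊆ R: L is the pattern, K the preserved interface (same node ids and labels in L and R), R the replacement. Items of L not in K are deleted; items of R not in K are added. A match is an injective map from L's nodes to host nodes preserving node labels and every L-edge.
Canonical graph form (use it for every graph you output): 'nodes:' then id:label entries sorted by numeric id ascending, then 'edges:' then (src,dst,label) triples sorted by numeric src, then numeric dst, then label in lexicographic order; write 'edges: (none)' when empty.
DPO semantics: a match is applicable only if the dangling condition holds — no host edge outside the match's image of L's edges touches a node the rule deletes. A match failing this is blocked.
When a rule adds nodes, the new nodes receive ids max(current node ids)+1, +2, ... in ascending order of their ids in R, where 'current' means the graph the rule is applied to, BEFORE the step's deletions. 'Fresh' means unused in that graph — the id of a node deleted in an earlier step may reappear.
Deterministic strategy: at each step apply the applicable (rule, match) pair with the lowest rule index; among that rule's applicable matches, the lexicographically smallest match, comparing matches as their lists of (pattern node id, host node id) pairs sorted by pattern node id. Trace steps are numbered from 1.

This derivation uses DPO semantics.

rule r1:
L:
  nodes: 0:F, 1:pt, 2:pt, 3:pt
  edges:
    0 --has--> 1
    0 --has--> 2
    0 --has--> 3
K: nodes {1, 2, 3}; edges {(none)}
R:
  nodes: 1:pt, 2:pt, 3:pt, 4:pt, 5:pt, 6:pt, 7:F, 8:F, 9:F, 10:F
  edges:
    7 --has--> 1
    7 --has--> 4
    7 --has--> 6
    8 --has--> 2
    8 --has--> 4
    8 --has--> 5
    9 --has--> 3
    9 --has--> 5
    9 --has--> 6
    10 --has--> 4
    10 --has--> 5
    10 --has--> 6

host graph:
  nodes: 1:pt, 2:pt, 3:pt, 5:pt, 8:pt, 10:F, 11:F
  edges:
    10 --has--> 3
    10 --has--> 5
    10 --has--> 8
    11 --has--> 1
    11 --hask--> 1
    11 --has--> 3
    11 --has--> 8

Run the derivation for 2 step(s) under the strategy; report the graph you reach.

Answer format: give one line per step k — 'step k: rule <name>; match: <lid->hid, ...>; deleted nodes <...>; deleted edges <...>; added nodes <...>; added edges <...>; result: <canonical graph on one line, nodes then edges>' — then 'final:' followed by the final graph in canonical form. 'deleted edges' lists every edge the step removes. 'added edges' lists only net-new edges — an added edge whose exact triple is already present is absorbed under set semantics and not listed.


step 1: rule r1; match: 0->10, 1->3, 2->5, 3->8; deleted nodes 10; deleted edges (10,3,has); (10,5,has); (10,8,has); added nodes 12, 13, 14, 15, 16, 17, 18; added edges (15,3,has); (15,12,has); (15,14,has); (16,5,has); (16,12,has); (16,13,has); (17,8,has); (17,13,has); (17,14,has); (18,12,has); (18,13,has); (18,14,has); result: nodes: 1:pt, 2:pt, 3:pt, 5:pt, 8:pt, 11:F, 12:pt, 13:pt, 14:pt, 15:F, 16:F, 17:F, 18:F edges: (11,1,has); (11,1,hask); (11,3,has); (11,8,has); (15,3,has); (15,12,has); (15,14,has); (16,5,has); (16,12,has); (16,13,has); (17,8,has); (17,13,has); (17,14,has); (18,12,has); (18,13,has); (18,14,has)
step 2: rule r1; match: 0->15, 1->3, 2->12, 3->14; deleted nodes 15; deleted edges (15,3,has); (15,12,has); (15,14,has); added nodes 19, 20, 21, 22, 23, 24, 25; added edges (22,3,has); (22,19,has); (22,21,has); (23,12,has); (23,19,has); (23,20,has); (24,14,has); (24,20,has); (24,21,has); (25,19,has); (25,20,has); (25,21,has); result: nodes: 1:pt, 2:pt, 3:pt, 5:pt, 8:pt, 11:F, 12:pt, 13:pt, 14:pt, 16:F, 17:F, 18:F, 19:pt, 20:pt, 21:pt, 22:F, 23:F, 24:F, 25:F edges: (11,1,has); (11,1,hask); (11,3,has); (11,8,has); (16,5,has); (16,12,has); (16,13,has); (17,8,has); (17,13,has); (17,14,has); (18,12,has); (18,13,has); (18,14,has); (22,3,has); (22,19,has); (22,21,has); (23,12,has); (23,19,has); (23,20,has); (24,14,has); (24,20,has); (24,21,has); (25,19,has); (25,20,has); (25,21,has)
final:
nodes: 1:pt, 2:pt, 3:pt, 5:pt, 8:pt, 11:F, 12:pt, 13:pt, 14:pt, 16:F, 17:F, 18:F, 19:pt, 20:pt, 21:pt, 22:F, 23:F, 24:F, 25:F
edges: (11,1,has); (11,1,hask); (11,3,has); (11,8,has); (16,5,has); (16,12,has); (16,13,has); (17,8,has); (17,13,has); (17,14,has); (18,12,has); (18,13,has); (18,14,has); (22,3,has); (22,19,has); (22,21,has); (23,12,has); (23,19,has); (23,20,has); (24,14,has); (24,20,has); (24,21,has); (25,19,has); (25,20,has); (25,21,has)


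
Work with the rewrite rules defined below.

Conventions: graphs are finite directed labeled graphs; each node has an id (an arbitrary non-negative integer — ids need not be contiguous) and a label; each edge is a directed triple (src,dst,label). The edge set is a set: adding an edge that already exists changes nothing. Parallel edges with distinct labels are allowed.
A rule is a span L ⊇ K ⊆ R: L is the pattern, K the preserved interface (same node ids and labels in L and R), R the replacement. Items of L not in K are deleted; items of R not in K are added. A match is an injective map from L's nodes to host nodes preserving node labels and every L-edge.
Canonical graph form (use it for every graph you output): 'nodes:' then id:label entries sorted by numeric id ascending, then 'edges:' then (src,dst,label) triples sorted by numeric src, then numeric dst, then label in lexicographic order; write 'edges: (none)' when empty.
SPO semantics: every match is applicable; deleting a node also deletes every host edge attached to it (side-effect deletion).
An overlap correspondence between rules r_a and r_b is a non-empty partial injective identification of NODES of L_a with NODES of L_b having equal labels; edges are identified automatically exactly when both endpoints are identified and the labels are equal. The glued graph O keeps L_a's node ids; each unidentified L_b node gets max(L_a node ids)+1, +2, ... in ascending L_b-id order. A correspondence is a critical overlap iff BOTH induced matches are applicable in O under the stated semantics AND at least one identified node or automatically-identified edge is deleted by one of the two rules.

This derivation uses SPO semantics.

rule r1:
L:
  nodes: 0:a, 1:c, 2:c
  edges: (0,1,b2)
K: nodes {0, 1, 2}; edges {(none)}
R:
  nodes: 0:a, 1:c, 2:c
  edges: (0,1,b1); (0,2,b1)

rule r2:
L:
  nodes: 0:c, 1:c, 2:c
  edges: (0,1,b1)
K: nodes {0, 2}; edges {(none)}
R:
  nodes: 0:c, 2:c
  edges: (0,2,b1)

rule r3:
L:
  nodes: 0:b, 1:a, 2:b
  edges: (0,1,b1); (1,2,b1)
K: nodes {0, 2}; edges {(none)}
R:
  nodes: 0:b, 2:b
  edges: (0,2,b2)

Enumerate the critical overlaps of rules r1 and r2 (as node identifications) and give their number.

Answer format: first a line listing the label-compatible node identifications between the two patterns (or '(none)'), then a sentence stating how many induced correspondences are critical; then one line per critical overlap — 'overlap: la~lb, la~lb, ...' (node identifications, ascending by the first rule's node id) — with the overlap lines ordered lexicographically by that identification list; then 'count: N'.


label-compatible node identifications between L(r1) and L(r2): 1~0, 1~1, 1~2, 2~0, 2~1, 2~2
6 of the induced correspondences are critical overlaps of r1 and r2.
overlap: 1~0, 2~1
overlap: 1~1
overlap: 1~1, 2~0
overlap: 1~1, 2~2
overlap: 1~2, 2~1
overlap: 2~1
count: 6


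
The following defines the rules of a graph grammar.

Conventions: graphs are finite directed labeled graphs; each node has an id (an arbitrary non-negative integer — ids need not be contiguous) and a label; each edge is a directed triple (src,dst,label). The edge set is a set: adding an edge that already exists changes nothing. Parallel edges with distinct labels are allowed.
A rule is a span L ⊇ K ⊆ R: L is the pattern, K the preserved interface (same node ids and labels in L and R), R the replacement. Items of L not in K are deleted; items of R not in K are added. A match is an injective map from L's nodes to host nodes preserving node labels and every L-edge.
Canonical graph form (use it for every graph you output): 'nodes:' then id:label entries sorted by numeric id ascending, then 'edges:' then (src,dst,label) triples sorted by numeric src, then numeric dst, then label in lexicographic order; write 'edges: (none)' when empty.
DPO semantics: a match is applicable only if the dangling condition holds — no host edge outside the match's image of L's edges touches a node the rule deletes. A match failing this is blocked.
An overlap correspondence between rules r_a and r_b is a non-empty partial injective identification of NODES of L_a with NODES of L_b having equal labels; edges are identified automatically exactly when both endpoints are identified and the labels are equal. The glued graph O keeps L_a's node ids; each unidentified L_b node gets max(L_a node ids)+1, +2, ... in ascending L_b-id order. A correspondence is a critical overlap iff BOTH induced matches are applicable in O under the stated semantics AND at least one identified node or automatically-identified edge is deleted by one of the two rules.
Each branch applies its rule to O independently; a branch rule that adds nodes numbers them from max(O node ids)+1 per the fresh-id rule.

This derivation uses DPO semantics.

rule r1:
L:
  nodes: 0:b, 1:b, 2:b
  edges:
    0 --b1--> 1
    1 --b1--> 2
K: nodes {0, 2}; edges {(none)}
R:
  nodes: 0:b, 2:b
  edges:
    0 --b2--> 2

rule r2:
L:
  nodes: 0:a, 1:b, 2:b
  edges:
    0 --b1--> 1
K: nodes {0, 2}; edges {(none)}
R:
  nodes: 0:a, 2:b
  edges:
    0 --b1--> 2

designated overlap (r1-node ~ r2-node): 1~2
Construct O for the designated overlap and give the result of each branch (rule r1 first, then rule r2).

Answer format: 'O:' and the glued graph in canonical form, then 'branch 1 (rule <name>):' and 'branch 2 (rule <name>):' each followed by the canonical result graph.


O:
nodes: 0:b, 1:b, 2:b, 3:a, 4:b
edges: (0,1,b1); (1,2,b1); (3,4,b1)
branch 1 (rule r1):
nodes: 0:b, 2:b, 3:a, 4:b
edges: (0,2,b2); (3,4,b1)
branch 2 (rule r2):
nodes: 0:b, 1:b, 2:b, 3:a
edges: (0,1,b1); (1,2,b1); (3,1,b1)


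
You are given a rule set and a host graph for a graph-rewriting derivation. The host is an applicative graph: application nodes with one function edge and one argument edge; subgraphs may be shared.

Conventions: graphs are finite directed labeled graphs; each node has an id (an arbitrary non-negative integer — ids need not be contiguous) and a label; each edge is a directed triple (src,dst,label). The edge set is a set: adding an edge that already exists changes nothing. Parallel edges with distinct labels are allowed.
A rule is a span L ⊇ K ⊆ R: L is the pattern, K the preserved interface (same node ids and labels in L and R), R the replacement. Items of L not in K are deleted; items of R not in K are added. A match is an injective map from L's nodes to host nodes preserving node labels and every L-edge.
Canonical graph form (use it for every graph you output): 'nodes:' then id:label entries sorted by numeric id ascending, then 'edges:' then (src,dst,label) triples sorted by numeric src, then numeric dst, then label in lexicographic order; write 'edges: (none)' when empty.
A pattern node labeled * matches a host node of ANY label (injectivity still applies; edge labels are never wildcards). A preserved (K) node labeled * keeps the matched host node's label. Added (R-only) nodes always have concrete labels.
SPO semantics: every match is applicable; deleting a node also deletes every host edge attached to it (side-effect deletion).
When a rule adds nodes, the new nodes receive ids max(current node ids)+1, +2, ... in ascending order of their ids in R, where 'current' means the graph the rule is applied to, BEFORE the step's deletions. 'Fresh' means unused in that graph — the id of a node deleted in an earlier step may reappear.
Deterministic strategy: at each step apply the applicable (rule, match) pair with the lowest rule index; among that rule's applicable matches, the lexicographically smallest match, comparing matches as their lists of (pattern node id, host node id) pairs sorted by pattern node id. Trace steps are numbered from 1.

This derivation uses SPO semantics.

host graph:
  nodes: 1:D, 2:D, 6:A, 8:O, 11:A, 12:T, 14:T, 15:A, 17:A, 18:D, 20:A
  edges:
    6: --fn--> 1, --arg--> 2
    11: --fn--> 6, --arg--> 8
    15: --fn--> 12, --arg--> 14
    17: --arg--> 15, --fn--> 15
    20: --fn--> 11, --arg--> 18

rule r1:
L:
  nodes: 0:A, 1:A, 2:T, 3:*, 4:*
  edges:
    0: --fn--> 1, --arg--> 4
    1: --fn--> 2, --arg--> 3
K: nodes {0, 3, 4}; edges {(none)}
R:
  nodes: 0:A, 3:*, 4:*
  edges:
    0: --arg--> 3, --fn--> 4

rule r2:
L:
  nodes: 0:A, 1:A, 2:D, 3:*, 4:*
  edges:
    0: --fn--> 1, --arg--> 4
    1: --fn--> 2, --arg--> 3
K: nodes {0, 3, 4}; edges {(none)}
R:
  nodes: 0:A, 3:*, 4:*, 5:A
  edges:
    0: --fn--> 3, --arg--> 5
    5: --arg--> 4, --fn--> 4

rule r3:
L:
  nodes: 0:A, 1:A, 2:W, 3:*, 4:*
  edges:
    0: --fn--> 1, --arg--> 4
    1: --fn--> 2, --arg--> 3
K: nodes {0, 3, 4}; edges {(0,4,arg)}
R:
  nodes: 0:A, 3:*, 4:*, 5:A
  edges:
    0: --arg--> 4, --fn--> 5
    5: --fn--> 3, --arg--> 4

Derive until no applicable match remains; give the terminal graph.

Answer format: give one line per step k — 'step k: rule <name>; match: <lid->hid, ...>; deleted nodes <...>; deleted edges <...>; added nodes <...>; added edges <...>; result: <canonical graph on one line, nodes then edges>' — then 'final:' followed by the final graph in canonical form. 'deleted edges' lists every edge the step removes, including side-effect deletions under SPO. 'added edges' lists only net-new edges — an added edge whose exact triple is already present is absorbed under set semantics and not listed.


step 1: rule r2; match: 0->11, 1->6, 2->1, 3->2, 4->8; deleted nodes 1, 6; deleted edges (6,1,fn); (6,2,arg); (11,6,fn); (11,8,arg); added nodes 21; added edges (11,2,fn); (11,21,arg); (21,8,arg); (21,8,fn); result: nodes: 2:D, 8:O, 11:A, 12:T, 14:T, 15:A, 17:A, 18:D, 20:A, 21:A edges: (11,2,fn); (11,21,arg); (15,12,fn); (15,14,arg); (17,15,arg); (17,15,fn); (20,11,fn); (20,18,arg); (21,8,arg); (21,8,fn)
step 2: rule r2; match: 0->20, 1->11, 2->2, 3->21, 4->18; deleted nodes 2, 11; deleted edges (11,2,fn); (11,21,arg); (20,11,fn); (20,18,arg); added nodes 22; added edges (20,21,fn); (20,22,arg); (22,18,arg); (22,18,fn); result: nodes: 8:O, 12:T, 14:T, 15:A, 17:A, 18:D, 20:A, 21:A, 22:A edges: (15,12,fn); (15,14,arg); (17,15,arg); (17,15,fn); (20,21,fn); (20,22,arg); (21,8,arg); (21,8,fn); (22,18,arg); (22,18,fn)
final:
nodes: 8:O, 12:T, 14:T, 15:A, 17:A, 18:D, 20:A, 21:A, 22:A
edges: (15,12,fn); (15,14,arg); (17,15,arg); (17,15,fn); (20,21,fn); (20,22,arg); (21,8,arg); (21,8,fn); (22,18,arg); (22,18,fn)


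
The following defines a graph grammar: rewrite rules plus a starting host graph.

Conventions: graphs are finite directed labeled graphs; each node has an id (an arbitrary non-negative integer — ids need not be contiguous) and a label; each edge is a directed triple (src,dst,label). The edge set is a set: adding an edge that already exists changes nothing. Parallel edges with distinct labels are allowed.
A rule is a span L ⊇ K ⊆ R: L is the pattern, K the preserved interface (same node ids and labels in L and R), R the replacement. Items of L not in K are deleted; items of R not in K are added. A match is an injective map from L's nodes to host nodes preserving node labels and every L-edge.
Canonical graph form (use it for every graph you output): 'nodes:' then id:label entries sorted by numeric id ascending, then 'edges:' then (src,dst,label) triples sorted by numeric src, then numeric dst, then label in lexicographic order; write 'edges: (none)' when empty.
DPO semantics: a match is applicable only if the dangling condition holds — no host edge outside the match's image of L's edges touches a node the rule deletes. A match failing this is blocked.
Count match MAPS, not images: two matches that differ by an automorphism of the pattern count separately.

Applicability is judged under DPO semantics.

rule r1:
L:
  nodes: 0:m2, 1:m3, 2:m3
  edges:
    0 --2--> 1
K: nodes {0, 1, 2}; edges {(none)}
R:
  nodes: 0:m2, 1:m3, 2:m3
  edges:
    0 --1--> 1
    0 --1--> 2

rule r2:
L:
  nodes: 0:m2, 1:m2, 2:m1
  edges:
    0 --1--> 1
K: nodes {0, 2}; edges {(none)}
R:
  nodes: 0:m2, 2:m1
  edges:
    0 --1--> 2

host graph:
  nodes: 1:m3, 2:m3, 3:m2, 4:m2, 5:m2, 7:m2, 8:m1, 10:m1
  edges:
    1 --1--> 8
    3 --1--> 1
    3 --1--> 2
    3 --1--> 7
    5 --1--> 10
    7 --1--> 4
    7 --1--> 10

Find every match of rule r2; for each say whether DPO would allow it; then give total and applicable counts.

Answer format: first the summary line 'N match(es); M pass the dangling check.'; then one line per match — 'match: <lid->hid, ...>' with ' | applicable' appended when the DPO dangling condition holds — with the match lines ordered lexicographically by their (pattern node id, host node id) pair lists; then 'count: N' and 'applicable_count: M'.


4 match(es); 2 pass the dangling check.
match: 0->3, 1->7, 2->8
match: 0->3, 1->7, 2->10
match: 0->7, 1->4, 2->8 | applicable
match: 0->7, 1->4, 2->10 | applicable
count: 4
applicable_count: 2


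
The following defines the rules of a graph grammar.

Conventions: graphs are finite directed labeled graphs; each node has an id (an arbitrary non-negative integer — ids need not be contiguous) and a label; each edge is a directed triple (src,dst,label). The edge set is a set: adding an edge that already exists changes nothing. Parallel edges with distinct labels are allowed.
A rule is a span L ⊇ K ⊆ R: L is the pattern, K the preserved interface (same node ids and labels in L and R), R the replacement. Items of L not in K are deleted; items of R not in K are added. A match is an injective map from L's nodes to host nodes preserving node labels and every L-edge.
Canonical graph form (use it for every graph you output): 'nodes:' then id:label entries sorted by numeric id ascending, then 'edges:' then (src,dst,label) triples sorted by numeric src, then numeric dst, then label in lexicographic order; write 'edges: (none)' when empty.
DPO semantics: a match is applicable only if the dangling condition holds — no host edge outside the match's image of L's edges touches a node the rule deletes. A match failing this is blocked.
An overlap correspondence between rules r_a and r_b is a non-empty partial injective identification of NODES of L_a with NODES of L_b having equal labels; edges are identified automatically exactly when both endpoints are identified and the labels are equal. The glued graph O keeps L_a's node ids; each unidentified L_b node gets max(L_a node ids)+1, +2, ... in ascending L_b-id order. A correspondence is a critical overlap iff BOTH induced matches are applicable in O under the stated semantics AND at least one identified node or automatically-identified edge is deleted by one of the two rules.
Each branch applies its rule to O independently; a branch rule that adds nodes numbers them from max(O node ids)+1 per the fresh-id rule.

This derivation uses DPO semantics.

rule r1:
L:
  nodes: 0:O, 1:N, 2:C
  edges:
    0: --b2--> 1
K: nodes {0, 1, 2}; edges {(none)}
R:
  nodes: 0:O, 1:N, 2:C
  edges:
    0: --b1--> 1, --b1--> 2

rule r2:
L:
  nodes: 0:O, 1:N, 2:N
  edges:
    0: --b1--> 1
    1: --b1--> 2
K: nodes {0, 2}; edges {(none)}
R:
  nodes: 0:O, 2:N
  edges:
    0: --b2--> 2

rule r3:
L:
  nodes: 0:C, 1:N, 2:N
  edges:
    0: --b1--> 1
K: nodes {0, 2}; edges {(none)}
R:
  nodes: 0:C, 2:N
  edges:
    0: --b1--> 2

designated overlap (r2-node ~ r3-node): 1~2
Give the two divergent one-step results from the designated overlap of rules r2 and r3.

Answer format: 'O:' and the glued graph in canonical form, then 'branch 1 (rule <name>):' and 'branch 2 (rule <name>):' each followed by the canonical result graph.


O:
nodes: 0:O, 1:N, 2:N, 3:C, 4:N
edges: (0,1,b1); (1,2,b1); (3,4,b1)
branch 1 (rule r2):
nodes: 0:O, 2:N, 3:C, 4:N
edges: (0,2,b2); (3,4,b1)
branch 2 (rule r3):
nodes: 0:O, 1:N, 2:N, 3:C
edges: (0,1,b1); (1,2,b1); (3,1,b1)


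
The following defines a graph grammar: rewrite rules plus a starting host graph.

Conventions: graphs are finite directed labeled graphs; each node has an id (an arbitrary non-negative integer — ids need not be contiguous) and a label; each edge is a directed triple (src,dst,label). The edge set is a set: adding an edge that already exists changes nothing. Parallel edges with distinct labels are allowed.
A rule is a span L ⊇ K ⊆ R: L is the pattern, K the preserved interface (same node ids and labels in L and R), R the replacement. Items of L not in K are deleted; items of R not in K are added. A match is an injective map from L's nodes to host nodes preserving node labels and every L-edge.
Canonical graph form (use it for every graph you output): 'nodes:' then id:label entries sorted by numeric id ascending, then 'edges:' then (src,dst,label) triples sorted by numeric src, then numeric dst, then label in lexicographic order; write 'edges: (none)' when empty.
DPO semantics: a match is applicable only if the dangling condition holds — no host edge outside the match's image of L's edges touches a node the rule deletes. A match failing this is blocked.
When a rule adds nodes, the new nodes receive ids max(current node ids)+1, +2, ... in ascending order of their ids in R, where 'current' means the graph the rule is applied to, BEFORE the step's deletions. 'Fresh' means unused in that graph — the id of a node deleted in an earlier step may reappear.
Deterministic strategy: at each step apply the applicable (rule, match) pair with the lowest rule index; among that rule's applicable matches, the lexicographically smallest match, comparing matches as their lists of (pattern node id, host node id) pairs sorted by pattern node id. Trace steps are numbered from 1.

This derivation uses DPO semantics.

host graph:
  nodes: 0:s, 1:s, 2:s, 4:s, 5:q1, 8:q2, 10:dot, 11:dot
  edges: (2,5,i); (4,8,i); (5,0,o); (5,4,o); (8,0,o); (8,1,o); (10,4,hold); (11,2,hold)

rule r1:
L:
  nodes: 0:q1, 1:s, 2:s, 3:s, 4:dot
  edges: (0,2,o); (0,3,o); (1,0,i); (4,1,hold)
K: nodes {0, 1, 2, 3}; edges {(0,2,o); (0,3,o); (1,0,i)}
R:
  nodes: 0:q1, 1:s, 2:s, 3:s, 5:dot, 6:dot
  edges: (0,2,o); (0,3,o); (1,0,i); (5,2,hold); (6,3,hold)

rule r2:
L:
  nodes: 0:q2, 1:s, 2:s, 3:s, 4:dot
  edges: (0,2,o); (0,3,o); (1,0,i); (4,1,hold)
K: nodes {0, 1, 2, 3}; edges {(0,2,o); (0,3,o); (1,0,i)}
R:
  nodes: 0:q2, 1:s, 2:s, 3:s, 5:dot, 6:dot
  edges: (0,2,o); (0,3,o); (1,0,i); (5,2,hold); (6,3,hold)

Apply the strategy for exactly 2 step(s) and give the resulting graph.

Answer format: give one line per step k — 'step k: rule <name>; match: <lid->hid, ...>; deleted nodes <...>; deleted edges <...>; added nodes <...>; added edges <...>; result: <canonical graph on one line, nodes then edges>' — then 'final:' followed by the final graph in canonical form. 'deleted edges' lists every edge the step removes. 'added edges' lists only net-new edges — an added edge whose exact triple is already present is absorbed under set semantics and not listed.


step 1: rule r1; match: 0->5, 1->2, 2->0, 3->4, 4->11; deleted nodes 11; deleted edges (11,2,hold); added nodes 12, 13; added edges (12,0,hold); (13,4,hold); result: nodes: 0:s, 1:s, 2:s, 4:s, 5:q1, 8:q2, 10:dot, 12:dot, 13:dot edges: (2,5,i); (4,8,i); (5,0,o); (5,4,o); (8,0,o); (8,1,o); (10,4,hold); (12,0,hold); (13,4,hold)
step 2: rule r2; match: 0->8, 1->4, 2->0, 3->1, 4->10; deleted nodes 10; deleted edges (10,4,hold); added nodes 14, 15; added edges (14,0,hold); (15,1,hold); result: nodes: 0:s, 1:s, 2:s, 4:s, 5:q1, 8:q2, 12:dot, 13:dot, 14:dot, 15:dot edges: (2,5,i); (4,8,i); (5,0,o); (5,4,o); (8,0,o); (8,1,o); (12,0,hold); (13,4,hold); (14,0,hold); (15,1,hold)
final:
nodes: 0:s, 1:s, 2:s, 4:s, 5:q1, 8:q2, 12:dot, 13:dot, 14:dot, 15:dot
edges: (2,5,i); (4,8,i); (5,0,o); (5,4,o); (8,0,o); (8,1,o); (12,0,hold); (13,4,hold); (14,0,hold); (15,1,hold)
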